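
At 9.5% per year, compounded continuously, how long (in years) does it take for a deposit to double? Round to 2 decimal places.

e^(0.095t) = 2, so 0.095t = ln 2 ≈ 0.69315.
t ≈ 0.69315/0.095 ≈ 7.2963.

7.30 years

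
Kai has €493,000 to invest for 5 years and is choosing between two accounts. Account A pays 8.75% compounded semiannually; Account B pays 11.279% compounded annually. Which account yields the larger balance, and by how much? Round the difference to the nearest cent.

Account B, by €84,721.59

A: (1 + 0.04375)^10 ≈ 1.53449290564, so 493,000 × 1.53449290564 ≈ 756,505.0025.
B: (1 + 0.11279)^5 ≈ 1.706341963, so 493,000 × 1.706341963 ≈ 841,226.5878.
Difference ≈ 84,721.5853 in favor of B.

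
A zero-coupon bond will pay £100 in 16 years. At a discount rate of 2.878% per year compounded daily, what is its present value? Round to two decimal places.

£63.10

Growth factor = (1 + 0.02878/365)^5840 ≈ 1.5848058.
P = 100/1.5848058 ≈ 63.0992.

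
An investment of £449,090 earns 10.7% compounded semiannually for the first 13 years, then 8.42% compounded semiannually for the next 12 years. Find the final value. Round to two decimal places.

Phase 1: 449,090·(1 + 0.0535)^26 ≈ 1,741,130.9005.
Phase 2: 1,741,130.9005·(1 + 0.0421)^24 ≈ 4,684,431.8453.

£4,684,431.85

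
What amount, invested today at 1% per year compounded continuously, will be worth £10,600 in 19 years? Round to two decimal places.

£8,765.77

P = A·e^(−rt) = 10,600·e^(−0.19).
e^(−0.19) ≈ 0.82695913394, so P ≈ 8,765.7668.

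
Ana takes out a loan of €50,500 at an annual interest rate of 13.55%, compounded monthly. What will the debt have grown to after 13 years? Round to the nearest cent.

Growth factor = (1 + 0.1355/12)^156 ≈ 5.76398514549.
A ≈ 50,500 × 5.76398514549 ≈ 291,081.2498.

€291,081.25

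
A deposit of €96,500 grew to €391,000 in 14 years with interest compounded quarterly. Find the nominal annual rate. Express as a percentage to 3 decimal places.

(1 + r/4)^56 = 391,000/96,500 = 4.05181.
1 + r/4 = 4.05181^(1/56) ≈ 1.0253, so r/4 ≈ 0.0252998.
r ≈ 4·0.0252998 = 10.11993%.

10.120%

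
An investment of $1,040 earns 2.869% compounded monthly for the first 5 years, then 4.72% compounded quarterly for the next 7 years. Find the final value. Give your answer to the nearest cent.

Phase 1: 1,040·(1 + 0.02869/12)^60 ≈ 1,200.2136.
Phase 2: 1,200.2136·(1 + 0.0118)^28 ≈ 1,666.8995.

$1,666.90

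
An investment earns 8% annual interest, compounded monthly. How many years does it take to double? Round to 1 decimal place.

(1 + 0.00666667)^(12t) = 2.
12t = ln 2 / ln(1 + 0.00666667) ≈ 0.69315/0.00664454 ≈ 104.3183.
t ≈ 8.6932.

8.7 years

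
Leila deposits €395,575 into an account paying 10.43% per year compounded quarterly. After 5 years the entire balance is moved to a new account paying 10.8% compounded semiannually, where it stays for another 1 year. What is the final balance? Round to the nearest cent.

€735,346.76

After 5 years at 10.43%: 395,575 × 1.67333203618 ≈ 661,928.3202.
Then 1 years at 10.8%: 661,928.3202 × 1.110916 ≈ 735,346.7618.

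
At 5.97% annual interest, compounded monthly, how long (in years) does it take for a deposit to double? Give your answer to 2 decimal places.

11.64 years

(1 + 0.004975)^(12t) = 2.
12t = ln 2 / ln(1 + 0.004975) ≈ 0.69315/0.00496267 ≈ 139.6724.
t ≈ 11.6394.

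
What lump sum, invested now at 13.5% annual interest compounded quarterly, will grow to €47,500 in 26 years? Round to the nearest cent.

Growth factor = (1 + 0.03375)^104 ≈ 31.565621621.
P = 47,500/31.565621621 ≈ 1,504.8017.

€1,504.80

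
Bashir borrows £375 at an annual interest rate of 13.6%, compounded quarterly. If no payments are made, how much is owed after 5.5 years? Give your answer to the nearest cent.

£782.50

Growth factor = (1 + 0.034)^22 ≈ 2.08666078.
A ≈ 375 × 2.08666078 ≈ 782.4978.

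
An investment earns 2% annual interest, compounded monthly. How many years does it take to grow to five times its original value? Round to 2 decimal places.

(1 + 0.00166667)^(12t) = 5.
12t = ln 5 / ln(1 + 0.00166667) ≈ 1.6094/0.00166528 ≈ 966.4672.
t ≈ 80.5389.

80.54 years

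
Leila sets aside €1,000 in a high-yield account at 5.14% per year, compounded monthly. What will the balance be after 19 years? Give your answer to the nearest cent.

€2,649.88

Growth factor = (1 + 0.0514/12)^228 ≈ 2.649880121.
A ≈ 1,000 × 2.649880121 ≈ 2,649.8801.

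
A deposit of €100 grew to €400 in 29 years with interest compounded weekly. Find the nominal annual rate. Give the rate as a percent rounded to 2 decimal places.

(1 + r/52)^1508 = 400/100 = 4.
1 + r/52 = 4^(1/1508) ≈ 1.00092, so r/52 ≈ 0.000919716.
r ≈ 52·0.000919716 = 4.78252%.

4.78%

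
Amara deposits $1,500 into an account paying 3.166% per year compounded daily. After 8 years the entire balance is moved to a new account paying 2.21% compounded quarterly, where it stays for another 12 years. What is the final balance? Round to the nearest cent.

After 8 years at 3.166%: 1,500 × 1.288229785 ≈ 1,932.3447.
Then 12 years at 2.21%: 1,932.3447 × 1.302740435 ≈ 2,517.3435.

$2,517.34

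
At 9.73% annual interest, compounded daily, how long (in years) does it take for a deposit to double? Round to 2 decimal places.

(1 + 0.000266575)^(365t) = 2.
365t = ln 2 / ln(1 + 0.000266575) ≈ 0.69315/0.00026654 ≈ 2600.5390.
t ≈ 7.1248.

7.12 years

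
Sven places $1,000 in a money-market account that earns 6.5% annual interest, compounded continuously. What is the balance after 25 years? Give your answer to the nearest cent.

A = P·e^(rt) = 1,000·e^(0.065·25) = 1,000·e^1.625.
e^1.625 ≈ 5.078419037, so A ≈ 5,078.4190.

$5,078.42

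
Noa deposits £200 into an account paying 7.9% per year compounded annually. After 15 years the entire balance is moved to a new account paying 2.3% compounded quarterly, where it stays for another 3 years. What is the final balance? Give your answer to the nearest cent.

After 15 years at 7.9%: 200 × 3.12839563 ≈ 625.6791.
Then 3 years at 2.3%: 625.6791 × 1.0712245 ≈ 670.2428.

£670.24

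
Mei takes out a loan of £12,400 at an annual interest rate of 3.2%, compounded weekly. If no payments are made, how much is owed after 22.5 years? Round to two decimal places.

Periodic rate = 3.2%/52 = 0.000615385; periods = 52·22.5 = 1170.
A = 12,400·(1 + 0.032/52)^1170 ≈ 12,400·2.0539783117 ≈ 25,469.3311.

£25,469.33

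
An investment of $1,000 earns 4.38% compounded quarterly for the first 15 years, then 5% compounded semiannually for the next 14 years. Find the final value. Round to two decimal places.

Phase 1: 1,000·(1 + 0.01095)^60 ≈ 1,922.1204.
Phase 2: 1,922.1204·(1 + 0.025)^28 ≈ 3,837.5039.

$3,837.50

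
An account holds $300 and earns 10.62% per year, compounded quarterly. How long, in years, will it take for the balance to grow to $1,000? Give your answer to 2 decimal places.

We need (1 + 0.02655)^(4t) = 3.3333, so 4t = ln 3.3333 / ln 1.02655 ≈ 45.9467.
t ≈ 45.9467/4 = 11.4867 years.

11.49 years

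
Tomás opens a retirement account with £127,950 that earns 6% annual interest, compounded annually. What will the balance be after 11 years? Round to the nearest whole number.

Annual rate = 6% = 0.06; years = 11.
A = 127,950·(1 + 0.06)^11 ≈ 127,950·1.89829855834 ≈ 242,887.3005.

£242,887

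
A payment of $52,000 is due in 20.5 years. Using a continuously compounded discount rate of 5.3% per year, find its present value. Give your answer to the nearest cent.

$17,544.56

P = A·e^(−rt) = 52,000·e^(−1.0865).
e^(−1.0865) ≈ 0.33739531317, so P ≈ 17,544.5563.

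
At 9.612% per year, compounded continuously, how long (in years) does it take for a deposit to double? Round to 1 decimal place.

7.2 years

e^(0.09612t) = 2, so 0.09612t = ln 2 ≈ 0.69315.
t ≈ 0.69315/0.09612 ≈ 7.2113.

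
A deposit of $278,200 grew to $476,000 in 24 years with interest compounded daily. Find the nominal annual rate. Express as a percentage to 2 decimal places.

2.24%

(1 + r/365)^8760 = 476,000/278,200 = 1.711.
1 + r/365 = 1.711^(1/8760) ≈ 1.000061, so r/365 ≈ 0.0000613121.
r ≈ 365·0.0000613121 = 2.23789%.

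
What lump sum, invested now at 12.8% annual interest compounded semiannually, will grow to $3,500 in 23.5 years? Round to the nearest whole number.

$190

Growth factor = (1 + 0.064)^47 ≈ 18.46105491.
P = 3,500/18.46105491 ≈ 189.5883.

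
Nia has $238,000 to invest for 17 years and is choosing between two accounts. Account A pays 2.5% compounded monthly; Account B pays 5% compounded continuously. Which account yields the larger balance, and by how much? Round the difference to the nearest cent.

Account B, by $192,954.34

Account A growth factor: (1 + 0.025/12)^204 ≈ 1.52891434573; balance ≈ 363,881.6143.
Account B growth factor: e^(0.05·17) = e^0.85 ≈ 2.33964685193; balance ≈ 556,835.9508.
Account B is larger by 192,954.3365.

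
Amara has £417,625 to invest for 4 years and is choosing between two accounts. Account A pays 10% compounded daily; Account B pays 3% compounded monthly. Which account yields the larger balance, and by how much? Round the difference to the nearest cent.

A: (1 + 0.1/365)^1460 ≈ 1.49174297099, so 417,625 × 1.49174297099 ≈ 622,989.1583.
B: (1 + 0.0025)^48 ≈ 1.12732802104, so 417,625 × 1.12732802104 ≈ 470,800.3648.
Difference ≈ 152,188.7935 in favor of A.

Account A, by £152,188.79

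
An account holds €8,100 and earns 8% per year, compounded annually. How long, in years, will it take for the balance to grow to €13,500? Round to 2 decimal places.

6.64 years

(1 + 0.08)^t = 13,500/8,100 = 1.6667.
t·ln(1 + 0.08) = ln(1.6667); t = 0.51083/0.076961 ≈ 6.6375.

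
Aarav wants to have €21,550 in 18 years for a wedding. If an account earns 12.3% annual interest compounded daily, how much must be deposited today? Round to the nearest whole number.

€2,355

Periodic rate = 12.3%/365 = 0.000336986; 6570 periods.
P = 21,550/(1 + 0.123/365)^6570 ≈ 21,550/9.1488394937 ≈ 2,355.4900.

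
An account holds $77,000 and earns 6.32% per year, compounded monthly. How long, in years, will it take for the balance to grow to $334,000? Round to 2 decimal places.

23.28 years

We need (1 + 0.00526667)^(12t) = 4.3377, so 12t = ln 4.3377 / ln 1.005267 ≈ 279.3410.
t ≈ 279.3410/12 = 23.2784 years.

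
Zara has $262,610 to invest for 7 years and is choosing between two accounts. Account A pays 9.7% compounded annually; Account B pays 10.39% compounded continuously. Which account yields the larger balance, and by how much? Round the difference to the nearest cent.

A: (1 + 0.097)^7 ≈ 1.91181732558, so 262,610 × 1.91181732558 ≈ 502,062.3479.
B: e^(0.1039·7) = e^0.7273 ≈ 2.0694854469, so 262,610 × 2.0694854469 ≈ 543,467.5732.
Difference ≈ 41,405.2253 in favor of B.

Account B, by $41,405.23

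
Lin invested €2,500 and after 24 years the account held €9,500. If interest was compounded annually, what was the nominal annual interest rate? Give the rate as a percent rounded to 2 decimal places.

The 24-period growth factor is 9,500/2,500 = 3.8.
r = 3.8^(1/24) − 1 ≈ 0.0572012, i.e. 5.72012%.

5.72%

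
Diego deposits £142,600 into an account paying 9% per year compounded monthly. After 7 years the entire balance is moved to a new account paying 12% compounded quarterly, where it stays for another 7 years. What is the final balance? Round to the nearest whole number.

Phase 1: 142,600·(1 + 0.0075)^84 ≈ 267,118.6000.
Phase 2: 267,118.6000·(1 + 0.03)^28 ≈ 611,148.0376.

£611,148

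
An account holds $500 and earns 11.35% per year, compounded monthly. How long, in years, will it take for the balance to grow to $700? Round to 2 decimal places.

2.98 years

We need (1 + 0.00945833)^(12t) = 1.4, so 12t = ln 1.4 / ln 1.009458 ≈ 35.7421.
t ≈ 35.7421/12 = 2.9785 years.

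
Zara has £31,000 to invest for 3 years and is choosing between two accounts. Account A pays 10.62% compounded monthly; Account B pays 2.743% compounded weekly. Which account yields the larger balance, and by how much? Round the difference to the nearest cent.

Account A, by £8,913.37

A: (1 + 0.00885)^36 ≈ 1.3732750823, so 31,000 × 1.3732750823 ≈ 42,571.5276.
B: (1 + 0.0005275)^156 ≈ 1.0857470806, so 31,000 × 1.0857470806 ≈ 33,658.1595.
Difference ≈ 8,913.3681 in favor of A.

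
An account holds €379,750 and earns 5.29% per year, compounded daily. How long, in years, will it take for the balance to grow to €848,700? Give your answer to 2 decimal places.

(1 + 0.000144932)^(365t) = 848,700/379,750 = 2.2349.
365t·ln(1 + 0.000144932) = ln(2.2349); 365t = 0.80419/0.000144921 ≈ 5549.1792.
t ≈ 15.2032 years.

15.20 years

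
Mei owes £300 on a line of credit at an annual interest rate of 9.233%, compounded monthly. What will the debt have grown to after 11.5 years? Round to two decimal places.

£863.95

Growth factor = (1 + 0.09233/12)^138 ≈ 2.87982929.
A ≈ 300 × 2.87982929 ≈ 863.9488.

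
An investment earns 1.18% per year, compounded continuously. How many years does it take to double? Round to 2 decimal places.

e^(0.0118t) = 2, so 0.0118t = ln 2 ≈ 0.69315.
t ≈ 0.69315/0.0118 ≈ 58.7413.

58.74 years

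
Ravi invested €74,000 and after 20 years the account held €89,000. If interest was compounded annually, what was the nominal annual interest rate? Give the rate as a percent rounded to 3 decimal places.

(1 + r)^20 = 89,000/74,000 = 1.2027.
1 + r = 1.2027^(1/20) ≈ 1.009271, so r ≈ 0.00927128.
r ≈ 0.92713%.

0.927%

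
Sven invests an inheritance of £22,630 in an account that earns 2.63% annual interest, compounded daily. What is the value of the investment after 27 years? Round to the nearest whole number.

Periodic rate = 2.63%/365 = 0.0000720548; periods = 365·27 = 9855.
A = 22,630·(1 + 0.0263/365)^9855 ≈ 22,630·2.0341426302 ≈ 46,032.6477.

£46,033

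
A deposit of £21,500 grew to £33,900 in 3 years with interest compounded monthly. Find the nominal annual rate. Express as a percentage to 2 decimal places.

The 36-period growth factor is 33,900/21,500 = 1.57674.
r/12 = 1.57674^(1/36) − 1 ≈ 0.0127293, so r ≈ 12·0.0127293 = 15.27514%.

15.28%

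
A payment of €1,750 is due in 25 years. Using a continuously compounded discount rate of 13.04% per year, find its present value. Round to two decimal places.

P = A·e^(−rt) = 1,750·e^(−3.26).
e^(−3.26) ≈ 0.03838839802, so P ≈ 67.1797.

€67.18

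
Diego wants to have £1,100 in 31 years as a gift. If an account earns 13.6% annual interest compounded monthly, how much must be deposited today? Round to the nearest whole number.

Growth factor = (1 + 0.136/12)^372 ≈ 66.17404523.
P = 1,100/66.17404523 ≈ 16.6228.

£17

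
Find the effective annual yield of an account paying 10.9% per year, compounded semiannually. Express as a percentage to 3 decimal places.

EAR = (1 + 10.9%/2)^2 − 1 = (1 + 0.0545)^2 − 1.
(1 + 0.0545)^2 ≈ 1.11197, so EAR ≈ 11.19702%.

11.197%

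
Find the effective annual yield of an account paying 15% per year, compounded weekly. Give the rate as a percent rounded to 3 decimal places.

One year is 52 periods at 0.00288462 each: (1 + 0.00288462)^52 ≈ 1.161583.
EAR = 1.161583 − 1 ≈ 16.15834%.

16.158%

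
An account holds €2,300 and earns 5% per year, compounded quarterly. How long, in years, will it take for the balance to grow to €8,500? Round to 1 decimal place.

We need (1 + 0.0125)^(4t) = 3.6957, so 4t = ln 3.6957 / ln 1.0125 ≈ 105.2248.
t ≈ 105.2248/4 = 26.3062 years.

26.3 years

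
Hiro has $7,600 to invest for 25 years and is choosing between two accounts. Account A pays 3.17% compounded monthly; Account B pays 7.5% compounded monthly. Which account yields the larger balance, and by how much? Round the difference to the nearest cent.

Account B, by $32,499.69

A: (1 + 0.0317/12)^300 ≈ 2.2066048767, so 7,600 × 2.2066048767 ≈ 16,770.1971.
B: (1 + 0.00625)^300 ≈ 6.4828804481, so 7,600 × 6.4828804481 ≈ 49,269.8914.
Difference ≈ 32,499.6943 in favor of B.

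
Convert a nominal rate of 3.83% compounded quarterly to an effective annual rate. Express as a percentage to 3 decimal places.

EAR = (1 + 3.83%/4)^4 − 1 = (1 + 0.009575)^4 − 1.
(1 + 0.009575)^4 ≈ 1.038854, so EAR ≈ 3.88536%.

3.885%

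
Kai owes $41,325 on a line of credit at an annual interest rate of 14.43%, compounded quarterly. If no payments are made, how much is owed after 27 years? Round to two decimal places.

Growth factor = (1 + 0.036075)^108 ≈ 45.94613739634.
A ≈ 41,325 × 45.94613739634 ≈ 1,898,724.1279.

$1,898,724.13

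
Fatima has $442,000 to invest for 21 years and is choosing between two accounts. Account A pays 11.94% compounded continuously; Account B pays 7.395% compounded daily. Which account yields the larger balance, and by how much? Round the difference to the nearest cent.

Account A growth factor: e^(0.1194·21) = e^2.5074 ≈ 12.27297879699; balance ≈ 5,424,656.6283.
Account B growth factor: (1 + 0.07395/365)^7665 ≈ 4.724646320228; balance ≈ 2,088,293.6735.
Account A is larger by 3,336,362.9547.

Account A, by $3,336,362.95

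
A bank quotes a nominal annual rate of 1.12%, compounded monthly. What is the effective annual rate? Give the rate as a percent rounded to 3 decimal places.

1.126%

EAR = (1 + 1.12%/12)^12 − 1 = (1 + 0.000933333)^12 − 1.
(1 + 0.000933333)^12 ≈ 1.011258, so EAR ≈ 1.12577%.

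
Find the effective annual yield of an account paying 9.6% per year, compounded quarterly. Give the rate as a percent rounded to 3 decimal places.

9.951%

One year is 4 periods at 0.024 each: (1 + 0.024)^4 ≈ 1.099512.
EAR = 1.099512 − 1 ≈ 9.95116%.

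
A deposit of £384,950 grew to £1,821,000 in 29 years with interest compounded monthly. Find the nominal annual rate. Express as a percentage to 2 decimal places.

The 348-period growth factor is 1,821,000/384,950 = 4.73048.
r/12 = 4.73048^(1/348) − 1 ≈ 0.00447558, so r ≈ 12·0.00447558 = 5.37070%.

5.37%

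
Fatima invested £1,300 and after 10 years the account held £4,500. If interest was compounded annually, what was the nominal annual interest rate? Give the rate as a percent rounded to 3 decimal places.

13.221%

The 10-period growth factor is 4,500/1,300 = 3.46154.
r = 3.46154^(1/10) − 1 ≈ 0.13221, i.e. 13.22098%.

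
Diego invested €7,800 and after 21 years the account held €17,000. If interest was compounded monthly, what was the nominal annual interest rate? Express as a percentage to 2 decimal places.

3.72%

The 252-period growth factor is 17,000/7,800 = 2.17949.
r/12 = 2.17949^(1/252) − 1 ≈ 0.00309641, so r ≈ 12·0.00309641 = 3.71569%.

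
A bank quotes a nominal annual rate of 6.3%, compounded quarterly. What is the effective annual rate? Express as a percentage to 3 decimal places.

6.450%

One year is 4 periods at 0.01575 each: (1 + 0.01575)^4 ≈ 1.064504.
EAR = 1.064504 − 1 ≈ 6.45041%.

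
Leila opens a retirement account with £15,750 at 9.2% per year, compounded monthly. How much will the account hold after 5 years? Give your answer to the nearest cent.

Growth factor = (1 + 0.092/12)^60 ≈ 1.5812973659.
A ≈ 15,750 × 1.5812973659 ≈ 24,905.4335.

£24,905.43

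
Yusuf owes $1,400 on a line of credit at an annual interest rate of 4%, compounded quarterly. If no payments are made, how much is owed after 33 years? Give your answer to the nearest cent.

Growth factor = (1 + 0.01)^132 ≈ 3.718958562.
A ≈ 1,400 × 3.718958562 ≈ 5,206.5420.

$5,206.54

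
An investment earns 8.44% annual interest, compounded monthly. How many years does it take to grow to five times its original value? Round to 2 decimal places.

19.14 years

(1 + 0.00703333)^(12t) = 5.
12t = ln 5 / ln(1 + 0.00703333) ≈ 1.6094/0.00700871 ≈ 229.6338.
t ≈ 19.1362.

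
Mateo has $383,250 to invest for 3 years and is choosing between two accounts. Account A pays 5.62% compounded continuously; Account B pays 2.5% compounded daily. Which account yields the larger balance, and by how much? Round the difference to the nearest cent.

Account A growth factor: e^(0.0562·3) = e^0.1686 ≈ 1.18364658559; balance ≈ 453,632.5539.
Account B growth factor: (1 + 0.025/365)^1095 ≈ 1.07788138248; balance ≈ 413,098.0398.
Account A is larger by 40,534.5141.

Account A, by $40,534.51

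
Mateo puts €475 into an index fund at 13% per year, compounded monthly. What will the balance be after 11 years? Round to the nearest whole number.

Growth factor = (1 + 0.13/12)^132 ≈ 4.146686818.
A ≈ 475 × 4.146686818 ≈ 1,969.6762.

€1,970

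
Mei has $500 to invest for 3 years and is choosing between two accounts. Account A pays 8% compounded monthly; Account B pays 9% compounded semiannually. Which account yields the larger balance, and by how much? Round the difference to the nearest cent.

Account B, by $16.01

Account A growth factor: (1 + 0.08/12)^36 ≈ 1.27023705; balance ≈ 635.1185.
Account B growth factor: (1 + 0.045)^6 ≈ 1.30226012; balance ≈ 651.1301.
Account B is larger by 16.0115.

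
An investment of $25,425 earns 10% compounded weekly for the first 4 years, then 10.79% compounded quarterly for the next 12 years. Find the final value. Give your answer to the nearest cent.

$136,046.00

After 4 years at 10%: 25,425 × 1.49125176351 ≈ 37,915.0761.
Then 12 years at 10.79%: 37,915.0761 × 3.5881768038 ≈ 136,045.9965.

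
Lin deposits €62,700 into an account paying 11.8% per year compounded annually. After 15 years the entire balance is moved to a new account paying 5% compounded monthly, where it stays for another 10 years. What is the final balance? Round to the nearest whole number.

€550,289

After 15 years at 11.8%: 62,700 × 5.32877095213 ≈ 334,113.9387.
Then 10 years at 5%: 334,113.9387 × 1.64700949769 ≈ 550,288.8303.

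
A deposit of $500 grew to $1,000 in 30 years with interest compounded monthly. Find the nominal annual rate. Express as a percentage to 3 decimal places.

The 360-period growth factor is 1,000/500 = 2.
r/12 = 2^(1/360) − 1 ≈ 0.00192726, so r ≈ 12·0.00192726 = 2.31272%.

2.313%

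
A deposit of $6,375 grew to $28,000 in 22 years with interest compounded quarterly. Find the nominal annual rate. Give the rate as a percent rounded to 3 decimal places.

The 88-period growth factor is 28,000/6,375 = 4.39216.
r/4 = 4.39216^(1/88) − 1 ≈ 0.0169583, so r ≈ 4·0.0169583 = 6.78333%.

6.783%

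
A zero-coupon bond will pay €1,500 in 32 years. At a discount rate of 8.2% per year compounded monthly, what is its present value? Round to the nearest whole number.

€110

Periodic rate = 8.2%/12 = 0.00683333; 384 periods.
P = 1,500/(1 + 0.082/12)^384 ≈ 1,500/13.66824557 ≈ 109.7434.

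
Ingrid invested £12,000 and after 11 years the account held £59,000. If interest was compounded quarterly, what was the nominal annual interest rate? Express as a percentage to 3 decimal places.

14.744%

(1 + r/4)^44 = 59,000/12,000 = 4.91667.
1 + r/4 = 4.91667^(1/44) ≈ 1.036859, so r/4 ≈ 0.0368592.
r ≈ 4·0.0368592 = 14.74368%.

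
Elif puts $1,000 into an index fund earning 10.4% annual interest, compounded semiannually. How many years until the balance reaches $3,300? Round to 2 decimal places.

(1 + 0.052)^(2t) = 3,300/1,000 = 3.3.
2t·ln(1 + 0.052) = ln(3.3); 2t = 1.1939/0.0506931 ≈ 23.5520.
t ≈ 11.7760 years.

11.78 years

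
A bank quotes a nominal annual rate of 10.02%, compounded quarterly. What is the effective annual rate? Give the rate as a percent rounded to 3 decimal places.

10.403%

One year is 4 periods at 0.02505 each: (1 + 0.02505)^4 ≈ 1.104028.
EAR = 1.104028 − 1 ≈ 10.40283%.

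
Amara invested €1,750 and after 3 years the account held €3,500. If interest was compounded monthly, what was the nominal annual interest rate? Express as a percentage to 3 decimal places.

23.329%

(1 + r/12)^36 = 3,500/1,750 = 2.
1 + r/12 = 2^(1/36) ≈ 1.019441, so r/12 ≈ 0.0194406.
r ≈ 12·0.0194406 = 23.32877%.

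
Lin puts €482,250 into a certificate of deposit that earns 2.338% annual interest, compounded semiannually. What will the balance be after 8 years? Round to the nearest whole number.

€580,807

Growth factor = (1 + 0.01169)^16 ≈ 1.20436830015.
A ≈ 482,250 × 1.20436830015 ≈ 580,806.6127.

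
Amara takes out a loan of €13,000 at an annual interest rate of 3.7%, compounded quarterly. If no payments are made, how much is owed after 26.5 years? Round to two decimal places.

€34,499.41

Periodic rate = 3.7%/4 = 0.00925; periods = 4·26.5 = 106.
A = 13,000·(1 + 0.00925)^106 ≈ 13,000·2.6538010203 ≈ 34,499.4133.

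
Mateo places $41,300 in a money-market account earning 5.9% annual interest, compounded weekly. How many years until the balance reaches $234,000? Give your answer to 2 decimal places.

(1 + 0.00113462)^(52t) = 234,000/41,300 = 5.6659.
52t·ln(1 + 0.00113462) = ln(5.6659); 52t = 1.7345/0.00113397 ≈ 1529.5425.
t ≈ 29.4143 years.

29.41 years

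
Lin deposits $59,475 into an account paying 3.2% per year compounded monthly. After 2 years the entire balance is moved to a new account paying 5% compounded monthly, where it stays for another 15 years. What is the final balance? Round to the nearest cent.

Phase 1: 59,475·(1 + 0.032/12)^24 ≈ 63,400.4446.
Phase 2: 63,400.4446·(1 + 0.05/12)^180 ≈ 134,009.7691.

$134,009.77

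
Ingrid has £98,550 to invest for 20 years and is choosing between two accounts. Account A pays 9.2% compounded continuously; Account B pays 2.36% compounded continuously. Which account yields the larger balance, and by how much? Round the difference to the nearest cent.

Account A growth factor: e^(0.092·20) = e^1.84 ≈ 6.29653826103; balance ≈ 620,523.8456.
Account B growth factor: e^(0.0236·20) = e^0.472 ≈ 1.60319738373; balance ≈ 157,995.1022.
Account A is larger by 462,528.7435.

Account A, by £462,528.74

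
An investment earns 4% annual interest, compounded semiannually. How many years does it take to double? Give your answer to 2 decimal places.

(1 + 0.02)^(2t) = 2.
2t = ln 2 / ln(1 + 0.02) ≈ 0.69315/0.0198026 ≈ 35.0028.
t ≈ 17.5014.

17.50 years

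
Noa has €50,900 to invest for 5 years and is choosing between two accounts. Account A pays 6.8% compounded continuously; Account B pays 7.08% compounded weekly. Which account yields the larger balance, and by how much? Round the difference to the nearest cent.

Account B, by €990.75

Account A growth factor: e^(0.068·5) = e^0.34 ≈ 1.4049475906; balance ≈ 71,511.8324.
Account B growth factor: (1 + 0.0708/52)^260 ≈ 1.4244121841; balance ≈ 72,502.5802.
Account B is larger by 990.7478.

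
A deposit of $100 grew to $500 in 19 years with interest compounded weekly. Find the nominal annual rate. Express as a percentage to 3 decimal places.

8.478%

The 988-period growth factor is 500/100 = 5.
r/52 = 5^(1/988) − 1 ≈ 0.00163031, so r ≈ 52·0.00163031 = 8.47763%.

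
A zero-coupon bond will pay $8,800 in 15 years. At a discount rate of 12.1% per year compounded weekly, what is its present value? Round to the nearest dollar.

Growth factor = (1 + 0.121/52)^780 ≈ 6.128141895.
P = 8,800/6.128141895 ≈ 1,435.9981.

$1,436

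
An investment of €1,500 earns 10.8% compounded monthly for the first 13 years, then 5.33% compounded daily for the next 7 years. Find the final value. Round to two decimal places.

€8,813.26

Phase 1: 1,500·(1 + 0.009)^156 ≈ 6,068.9449.
Phase 2: 6,068.9449·(1 + 0.0533/365)^2555 ≈ 8,813.2610.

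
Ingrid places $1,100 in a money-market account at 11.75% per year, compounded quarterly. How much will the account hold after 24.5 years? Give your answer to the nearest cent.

Growth factor = (1 + 0.029375)^98 ≈ 17.06924918.
A ≈ 1,100 × 17.06924918 ≈ 18,776.1741.

$18,776.17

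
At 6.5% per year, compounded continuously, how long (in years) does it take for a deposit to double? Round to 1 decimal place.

10.7 years

e^(0.065t) = 2, so 0.065t = ln 2 ≈ 0.69315.
t ≈ 0.69315/0.065 ≈ 10.6638.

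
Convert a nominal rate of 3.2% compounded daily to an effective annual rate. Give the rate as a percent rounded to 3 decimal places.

One year is 365 periods at 0.0000876712 each: (1 + 0.0000876712)^365 ≈ 1.032516.
EAR = 1.032516 − 1 ≈ 3.25161%.

3.252%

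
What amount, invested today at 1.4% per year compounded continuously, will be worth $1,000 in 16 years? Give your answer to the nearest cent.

P = A·e^(−rt) = 1,000·e^(−0.224).
e^(−0.224) ≈ 0.799315134, so P ≈ 799.3151.

$799.32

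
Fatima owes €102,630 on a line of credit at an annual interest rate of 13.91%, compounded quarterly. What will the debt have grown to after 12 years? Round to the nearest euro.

Growth factor = (1 + 0.034775)^48 ≈ 5.15946331541.
A ≈ 102,630 × 5.15946331541 ≈ 529,515.7201.

€529,516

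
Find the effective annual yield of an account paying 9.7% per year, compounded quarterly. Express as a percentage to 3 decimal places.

10.059%

EAR = (1 + 9.7%/4)^4 − 1 = (1 + 0.02425)^4 − 1.
(1 + 0.02425)^4 ≈ 1.100586, so EAR ≈ 10.05858%.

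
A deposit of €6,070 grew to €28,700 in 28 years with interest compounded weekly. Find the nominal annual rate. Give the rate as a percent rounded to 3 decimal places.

(1 + r/52)^1456 = 28,700/6,070 = 4.72817.
1 + r/52 = 4.72817^(1/1456) ≈ 1.001068, so r/52 ≈ 0.00106756.
r ≈ 52·0.00106756 = 5.55131%.

5.551%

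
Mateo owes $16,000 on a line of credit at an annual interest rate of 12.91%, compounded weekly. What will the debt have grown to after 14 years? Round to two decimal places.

$97,295.12

Growth factor = (1 + 0.1291/52)^728 ≈ 6.0809449148.
A ≈ 16,000 × 6.0809449148 ≈ 97,295.1186.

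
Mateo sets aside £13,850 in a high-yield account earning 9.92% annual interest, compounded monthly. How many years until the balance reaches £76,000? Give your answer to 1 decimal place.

(1 + 0.00826667)^(12t) = 76,000/13,850 = 5.4874.
12t·ln(1 + 0.00826667) = ln(5.4874); 12t = 1.7024/0.00823268 ≈ 206.7914.
t ≈ 17.2326 years.

17.2 years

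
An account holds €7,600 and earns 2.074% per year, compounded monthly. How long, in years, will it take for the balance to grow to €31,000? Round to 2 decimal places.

67.84 years

(1 + 0.00172833)^(12t) = 31,000/7,600 = 4.0789.
12t·ln(1 + 0.00172833) = ln(4.0789); 12t = 1.4058/0.00172684 ≈ 814.1100.
t ≈ 67.8425 years.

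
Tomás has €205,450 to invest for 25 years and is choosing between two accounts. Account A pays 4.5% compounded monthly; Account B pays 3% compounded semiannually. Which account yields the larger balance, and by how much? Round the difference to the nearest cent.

Account A growth factor: (1 + 0.00375)^300 ≈ 3.07374252804; balance ≈ 631,500.4024.
Account B growth factor: (1 + 0.015)^50 ≈ 2.10524242061; balance ≈ 432,522.0553.
Account A is larger by 198,978.3471.

Account A, by €198,978.35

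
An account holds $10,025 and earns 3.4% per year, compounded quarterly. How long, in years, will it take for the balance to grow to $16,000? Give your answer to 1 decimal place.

13.8 years

We need (1 + 0.0085)^(4t) = 1.596, so 4t = ln 1.596 / ln 1.0085 ≈ 55.2342.
t ≈ 55.2342/4 = 13.8086 years.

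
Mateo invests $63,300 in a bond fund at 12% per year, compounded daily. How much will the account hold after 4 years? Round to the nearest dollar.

Growth factor = (1 + 0.12/365)^1460 ≈ 1.61594692025.
A ≈ 63,300 × 1.61594692025 ≈ 102,289.4401.

$102,289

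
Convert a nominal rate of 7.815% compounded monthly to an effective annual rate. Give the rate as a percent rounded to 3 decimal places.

EAR = (1 + 7.815%/12)^12 − 1 = (1 + 0.0065125)^12 − 1.
(1 + 0.0065125)^12 ≈ 1.081011, so EAR ≈ 8.10109%.

8.101%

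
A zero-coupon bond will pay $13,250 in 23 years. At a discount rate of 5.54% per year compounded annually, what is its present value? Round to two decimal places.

$3,833.74

Growth factor = (1 + 0.0554)^23 ≈ 3.4561538466.
P = 13,250/3.4561538466 ≈ 3,833.7414.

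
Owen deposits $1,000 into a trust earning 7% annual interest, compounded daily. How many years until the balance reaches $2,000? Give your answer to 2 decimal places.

We need (1 + 0.000191781)^(365t) = 2, so 365t = ln 2 / ln 1.000192 ≈ 3614.6140.
t ≈ 3614.6140/365 = 9.9031 years.

9.90 years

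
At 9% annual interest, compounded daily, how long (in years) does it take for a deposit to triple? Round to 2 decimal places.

(1 + 0.000246575)^(365t) = 3.
365t = ln 3 / ln(1 + 0.000246575) ≈ 1.0986/0.000246545 ≈ 4456.0325.
t ≈ 12.2083.

12.21 years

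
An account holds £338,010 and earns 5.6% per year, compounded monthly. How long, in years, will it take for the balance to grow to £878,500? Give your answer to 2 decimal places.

We need (1 + 0.00466667)^(12t) = 2.599, so 12t = ln 2.599 / ln 1.004667 ≈ 205.1501.
t ≈ 205.1501/12 = 17.0958 years.

17.10 years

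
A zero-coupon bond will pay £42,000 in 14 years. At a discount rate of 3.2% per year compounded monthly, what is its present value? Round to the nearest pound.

£26,850

Periodic rate = 3.2%/12 = 0.00266667; 168 periods.
P = 42,000/(1 + 0.032/12)^168 ≈ 42,000/1.5642456992 ≈ 26,850.0019.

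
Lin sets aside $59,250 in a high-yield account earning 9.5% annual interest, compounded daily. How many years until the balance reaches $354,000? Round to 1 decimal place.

18.8 years

We need (1 + 0.000260274)^(365t) = 5.9747, so 365t = ln 5.9747 / ln 1.00026 ≈ 6868.7765.
t ≈ 6868.7765/365 = 18.8186 years.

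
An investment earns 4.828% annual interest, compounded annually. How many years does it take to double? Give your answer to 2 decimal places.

(1 + 0.04828)^t = 2.
t = ln 2 / ln(1 + 0.04828) ≈ 0.69315/0.0471507 ≈ 14.7007.

14.70 years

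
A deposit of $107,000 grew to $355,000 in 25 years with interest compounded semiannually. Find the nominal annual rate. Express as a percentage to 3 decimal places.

4.855%

(1 + r/2)^50 = 355,000/107,000 = 3.31776.
1 + r/2 = 3.31776^(1/50) ≈ 1.024276, so r/2 ≈ 0.0242758.
r ≈ 2·0.0242758 = 4.85515%.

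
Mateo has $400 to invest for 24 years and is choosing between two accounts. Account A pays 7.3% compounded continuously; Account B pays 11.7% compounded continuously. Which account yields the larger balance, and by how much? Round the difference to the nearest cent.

Account B, by $4,324.24

Account A growth factor: e^(0.073·24) = e^1.752 ≈ 5.766123398; balance ≈ 2,306.4494.
Account B growth factor: e^(0.117·24) = e^2.808 ≈ 16.57673158; balance ≈ 6,630.6926.
Account B is larger by 4,324.2433.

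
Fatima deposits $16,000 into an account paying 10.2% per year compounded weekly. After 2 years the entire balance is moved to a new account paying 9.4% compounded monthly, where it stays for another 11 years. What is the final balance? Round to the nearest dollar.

Phase 1: 16,000·(1 + 0.102/52)^104 ≈ 19,616.8503.
Phase 2: 19,616.8503·(1 + 0.094/12)^132 ≈ 54,946.5063.

$54,947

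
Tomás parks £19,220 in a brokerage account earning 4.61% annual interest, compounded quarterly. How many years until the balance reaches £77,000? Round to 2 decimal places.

30.28 years

We need (1 + 0.011525)^(4t) = 4.0062, so 4t = ln 4.0062 / ln 1.011525 ≈ 121.1138.
t ≈ 121.1138/4 = 30.2784 years.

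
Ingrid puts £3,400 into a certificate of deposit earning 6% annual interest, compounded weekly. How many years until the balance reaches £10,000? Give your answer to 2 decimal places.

We need (1 + 0.00115385)^(52t) = 2.9412, so 52t = ln 2.9412 / ln 1.001154 ≈ 935.5077.
t ≈ 935.5077/52 = 17.9905 years.

17.99 years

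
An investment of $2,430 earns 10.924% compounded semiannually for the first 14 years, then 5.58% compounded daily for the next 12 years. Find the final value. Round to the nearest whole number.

$21,041

Phase 1: 2,430·(1 + 0.05462)^28 ≈ 10,771.9508.
Phase 2: 10,771.9508·(1 + 0.0558/365)^4380 ≈ 21,041.4527.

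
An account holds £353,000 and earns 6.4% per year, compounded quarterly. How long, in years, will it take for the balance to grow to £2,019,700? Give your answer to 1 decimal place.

We need (1 + 0.016)^(4t) = 5.7215, so 4t = ln 5.7215 / ln 1.016 ≈ 109.8846.
t ≈ 109.8846/4 = 27.4711 years.

27.5 years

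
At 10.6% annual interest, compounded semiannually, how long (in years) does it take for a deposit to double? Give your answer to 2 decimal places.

6.71 years

(1 + 0.053)^(2t) = 2.
2t = ln 2 / ln(1 + 0.053) ≈ 0.69315/0.0516432 ≈ 13.4218.
t ≈ 6.7109.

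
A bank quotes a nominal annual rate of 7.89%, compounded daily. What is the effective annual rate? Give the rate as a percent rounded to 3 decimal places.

One year is 365 periods at 0.000216164 each: (1 + 0.000216164)^365 ≈ 1.082087.
EAR = 1.082087 − 1 ≈ 8.20869%.

8.209%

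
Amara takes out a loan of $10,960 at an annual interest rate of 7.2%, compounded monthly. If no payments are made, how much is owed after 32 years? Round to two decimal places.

Growth factor = (1 + 0.006)^384 ≈ 9.94545362042.
A ≈ 10,960 × 9.94545362042 ≈ 109,002.1717.

$109,002.17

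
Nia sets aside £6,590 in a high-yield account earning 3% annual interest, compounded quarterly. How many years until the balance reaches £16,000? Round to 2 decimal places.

We need (1 + 0.0075)^(4t) = 2.4279, so 4t = ln 2.4279 / ln 1.0075 ≈ 118.7143.
t ≈ 118.7143/4 = 29.6786 years.

29.68 years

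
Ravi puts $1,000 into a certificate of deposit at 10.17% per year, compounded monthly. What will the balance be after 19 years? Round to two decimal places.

$6,849.38

Growth factor = (1 + 0.008475)^228 ≈ 6.84937803.
A ≈ 1,000 × 6.84937803 ≈ 6,849.3780.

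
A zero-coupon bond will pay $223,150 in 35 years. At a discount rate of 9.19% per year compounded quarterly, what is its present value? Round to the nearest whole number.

Growth factor = (1 + 0.022975)^140 ≈ 24.0493224609.
P = 223,150/24.0493224609 ≈ 9,278.8477.

$9,279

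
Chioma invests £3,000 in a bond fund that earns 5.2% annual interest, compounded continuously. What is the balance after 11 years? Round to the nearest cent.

A = P·e^(rt) = 3,000·e^(0.052·11) = 3,000·e^0.572.
e^0.572 ≈ 1.771807124, so A ≈ 5,315.4214.

£5,315.42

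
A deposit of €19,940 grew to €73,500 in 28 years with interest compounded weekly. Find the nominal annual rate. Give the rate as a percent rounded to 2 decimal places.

4.66%

The 1456-period growth factor is 73,500/19,940 = 3.68606.
r/52 = 3.68606^(1/1456) − 1 ≈ 0.000896389, so r ≈ 52·0.000896389 = 4.66122%.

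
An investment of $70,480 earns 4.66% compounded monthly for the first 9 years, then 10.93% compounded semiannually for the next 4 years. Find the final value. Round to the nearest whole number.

Phase 1: 70,480·(1 + 0.0466/12)^108 ≈ 107,116.4702.
Phase 2: 107,116.4702·(1 + 0.05465)^8 ≈ 163,954.4123.

$163,954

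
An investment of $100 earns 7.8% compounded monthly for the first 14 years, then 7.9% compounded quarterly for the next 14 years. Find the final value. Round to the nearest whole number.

$888

Phase 1: 100·(1 + 0.0065)^168 ≈ 296.9716.
Phase 2: 296.9716·(1 + 0.01975)^56 ≈ 887.8976.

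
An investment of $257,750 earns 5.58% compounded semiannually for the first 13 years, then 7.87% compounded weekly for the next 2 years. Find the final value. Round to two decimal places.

$616,918.03

After 13 years at 5.58%: 257,750 × 2.04513752568 ≈ 527,134.1972.
Then 2 years at 7.87%: 527,134.1972 × 1.17032444129 ≈ 616,918.0349.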